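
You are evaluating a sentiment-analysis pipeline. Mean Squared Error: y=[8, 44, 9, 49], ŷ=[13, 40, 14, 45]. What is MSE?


Squared errors: (8-13)²=25, (44-40)²=16, (9-14)²=25, (49-45)²=16
Sum = 82
MSE = 82/4 = 41/2

41/2


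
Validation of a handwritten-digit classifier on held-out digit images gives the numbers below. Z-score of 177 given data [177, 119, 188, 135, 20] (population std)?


μ = 127.8, σ = 59.657
z = (177 - 127.8)/59.657 = 0.8247

0.8247


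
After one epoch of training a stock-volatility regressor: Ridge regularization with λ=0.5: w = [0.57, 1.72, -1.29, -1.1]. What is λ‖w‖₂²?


‖w‖₂² = (0.57)² + (1.72)² + (-1.29)² + (-1.1)²
     = 0.3249 + 2.9584 + 1.6641 + 1.21
     = 6.1574
λ·‖w‖₂² = 0.5·6.1574 = 3.0787

3.0787


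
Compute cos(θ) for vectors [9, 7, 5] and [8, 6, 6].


A·B = 9·8 + 7·6 + 5·6 = 144
‖A‖ = √155 = 12.4499, ‖B‖ = √136 = 11.6619
cos = 144/(√155·√136) = 144/√21080 = 0.9918

0.9918


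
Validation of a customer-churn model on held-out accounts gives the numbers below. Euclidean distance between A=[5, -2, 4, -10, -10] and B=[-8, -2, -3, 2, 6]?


d = √((5+ 8)² + (-2+ 2)² + (4+ 3)² + (-10-2)² + (-10-6)²)
  = √(169 + 0 + 49 + 144 + 256)
  = √618 = 24.8596

24.8596


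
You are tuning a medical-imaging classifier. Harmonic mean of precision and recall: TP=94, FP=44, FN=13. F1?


Precision = 94/138 = 0.6812
Recall = 94/107 = 0.8785
F1 = 2·P·R/(P+R) = 2·TP/(2·TP+FP+FN) = 188/(188+44+13) = 188/245 = 0.7673

0.7673


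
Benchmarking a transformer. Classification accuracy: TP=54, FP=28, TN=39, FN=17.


Accuracy = (TP+TN)/(TP+TN+FP+FN)
= (54+39)/(138)
= 93/138 = 67.39%

67.39%


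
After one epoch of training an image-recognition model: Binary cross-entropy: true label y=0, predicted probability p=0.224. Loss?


BCE = -[y·ln(p) + (1-y)·ln(1-p)]
= -0 - 1·ln(1-0.224)
= -ln(0.776) = 0.2536

0.2536


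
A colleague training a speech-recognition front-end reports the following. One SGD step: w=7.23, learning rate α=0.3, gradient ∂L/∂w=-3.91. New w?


w_new = w - α·∇
= 7.23 - 0.3·-3.91
= 7.23 + 1.173
= 8.403

8.403


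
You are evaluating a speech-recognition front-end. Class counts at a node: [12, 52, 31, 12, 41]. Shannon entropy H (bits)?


Probabilities: [12/148, 52/148, 31/148, 12/148, 41/148] ≈ [0.0811, 0.3514, 0.2095, 0.0811, 0.277]
H = -((12/148)·log₂(12/148) + (52/148)·log₂(52/148) + (31/148)·log₂(31/148) + (12/148)·log₂(12/148) + (41/148)·log₂(41/148))
  = 2.1034 bits

2.1034 bits


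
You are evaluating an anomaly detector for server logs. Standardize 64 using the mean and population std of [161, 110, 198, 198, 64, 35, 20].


μ = 112.2857, σ = 69.5839
z = (64 - 112.2857)/69.5839 = -0.6939

-0.6939


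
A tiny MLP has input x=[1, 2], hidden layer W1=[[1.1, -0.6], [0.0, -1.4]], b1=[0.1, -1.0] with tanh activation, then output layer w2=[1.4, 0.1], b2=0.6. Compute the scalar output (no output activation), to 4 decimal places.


z1[0] = (1.1)·(1) + (-0.6)·(2) + 0.1 = 0.0
z1[1] = (0.0)·(1) + (-1.4)·(2) - 1.0 = -3.8
h = tanh(z1) = [0.0, -0.999]
output = (1.4)·(0.0) + (0.1)·(-0.999) + 0.6 = 0.5001

0.5001


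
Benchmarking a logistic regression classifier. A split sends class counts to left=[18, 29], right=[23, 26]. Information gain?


Parent = [41, 55], H_parent = 0.9846
H_left = 0.9601 (n=47), H_right = 0.9973 (n=49)
H_children = (47/96)·0.9601 + (49/96)·0.9973 = 0.9791
IG = 0.9846 - 0.9791 = 0.0055

0.0055


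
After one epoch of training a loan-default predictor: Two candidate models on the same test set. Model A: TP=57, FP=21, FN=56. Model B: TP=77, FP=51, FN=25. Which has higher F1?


Model A: P=57/78=0.7308, R=57/113=0.5044, F1=2PR/(P+R)=2TP/(2TP+FP+FN)=114/191=0.5969
Model B: P=77/128=0.6016, R=77/102=0.7549, F1=2PR/(P+R)=2TP/(2TP+FP+FN)=154/230=0.6696
0.5969 < 0.6696 → Model B

Model B


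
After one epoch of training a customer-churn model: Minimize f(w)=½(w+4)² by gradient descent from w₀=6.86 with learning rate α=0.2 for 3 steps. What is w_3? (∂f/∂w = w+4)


step 1: grad = 6.86+4 = 10.86; w = 6.86 - 0.2·(10.86) = 4.688
step 2: grad = 4.688+4 = 8.688; w = 4.688 - 0.2·(8.688) = 2.9504
step 3: grad = 2.9504+4 = 6.9504; w = 2.9504 - 0.2·(6.9504) = 1.56032

1.56032


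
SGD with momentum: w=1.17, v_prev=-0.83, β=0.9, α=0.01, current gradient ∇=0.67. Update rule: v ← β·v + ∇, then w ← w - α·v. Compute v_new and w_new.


v_new = 0.9·-0.83 + 0.67 = -0.747 + 0.67 = -0.077
w_new = 1.17 - 0.01·-0.077 = 1.17 + 0.00077 = 1.17077

v_new=-0.077, w_new=1.17077


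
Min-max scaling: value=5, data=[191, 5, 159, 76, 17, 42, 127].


min=5, max=191
(5-5)/(191-5) = 0/186 = 0.0

0.0


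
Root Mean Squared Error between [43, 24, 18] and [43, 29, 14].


MSE = 41/3 = 13.6667
RMSE = √(41/3) = 3.6968

3.6968


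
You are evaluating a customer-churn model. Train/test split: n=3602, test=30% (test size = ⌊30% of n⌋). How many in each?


Test = ⌊3602·30/100⌋ = 1080
Train = 3602 - 1080 = 2522

Train: 2522, Test: 1080


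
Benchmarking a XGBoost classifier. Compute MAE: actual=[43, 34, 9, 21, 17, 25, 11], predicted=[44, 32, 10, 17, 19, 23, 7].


Absolute errors: |43-44|=1, |34-32|=2, |9-10|=1, |21-17|=4, |17-19|=2, |25-23|=2, |11-7|=4
Sum = 16
MAE = 16/7 = 16/7

16/7


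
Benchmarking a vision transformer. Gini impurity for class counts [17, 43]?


Probabilities: [17/60, 43/60] ≈ [0.2833, 0.7167]
Σpᵢ² = (289 + 1849)/60² = 2138/3600
Gini = 1 - Σpᵢ² = 1 - 2138/3600 = 0.4061

0.4061


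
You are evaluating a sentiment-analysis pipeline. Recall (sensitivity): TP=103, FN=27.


Recall = TP/(TP+FN)
= 103/(103+27)
= 103/130 = 79.23%

79.23%


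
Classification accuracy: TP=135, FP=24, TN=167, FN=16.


Accuracy = (TP+TN)/(TP+TN+FP+FN)
= (135+167)/(342)
= 302/342 = 88.3%

88.3%


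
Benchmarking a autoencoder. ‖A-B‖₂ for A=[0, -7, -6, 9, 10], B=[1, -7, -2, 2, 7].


d = √((0-1)² + (-7+ 7)² + (-6+ 2)² + (9-2)² + (10-7)²)
  = √(1 + 0 + 16 + 49 + 9)
  = √75 = 8.6603

8.6603


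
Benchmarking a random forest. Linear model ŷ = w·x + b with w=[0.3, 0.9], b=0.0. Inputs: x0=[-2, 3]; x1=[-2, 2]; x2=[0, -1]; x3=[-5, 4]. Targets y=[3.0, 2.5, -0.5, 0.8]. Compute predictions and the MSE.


ŷ0 = (0.3)·(-2) + (0.9)·(3) + 0.0 = 2.1
ŷ1 = (0.3)·(-2) + (0.9)·(2) + 0.0 = 1.2
ŷ2 = (0.3)·(0) + (0.9)·(-1) + 0.0 = -0.9
ŷ3 = (0.3)·(-5) + (0.9)·(4) + 0.0 = 2.1
errors² = [0.81, 1.69, 0.16, 1.69]
MSE = 4.3500/4 = 1.0875

1.0875


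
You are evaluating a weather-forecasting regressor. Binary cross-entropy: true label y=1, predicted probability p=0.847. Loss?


BCE = -[y·ln(p) + (1-y)·ln(1-p)]
= -1·ln(0.847) - 0
= -ln(0.847) = 0.1661

0.1661


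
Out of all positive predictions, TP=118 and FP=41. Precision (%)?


Precision = TP/(TP+FP)
= 118/(118+41)
= 118/159 = 74.21%

74.21%


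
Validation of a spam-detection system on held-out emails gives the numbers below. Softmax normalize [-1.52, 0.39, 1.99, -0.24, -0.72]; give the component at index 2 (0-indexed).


Exponentials: e^-1.52=0.2187, e^0.39=1.477, e^1.99=7.3155, e^-0.24=0.7866, e^-0.72=0.4868
Sum = 10.2846
Softmax = [0.0213, 0.1436, 0.7113, 0.0765, 0.0473]
p[2] = 7.3155/10.2846 = 0.7113

0.7113


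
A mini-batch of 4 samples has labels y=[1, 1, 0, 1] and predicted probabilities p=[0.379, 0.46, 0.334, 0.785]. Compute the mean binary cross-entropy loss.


L[0] = -ln(0.379) = 0.9702
L[1] = -ln(0.46) = 0.7765
L[2] = -ln(1-0.334) = -ln(0.666) = 0.4065
L[3] = -ln(0.785) = 0.2421
mean = (0.9702 + 0.7765 + 0.4065 + 0.2421)/4 = 0.5988

0.5988


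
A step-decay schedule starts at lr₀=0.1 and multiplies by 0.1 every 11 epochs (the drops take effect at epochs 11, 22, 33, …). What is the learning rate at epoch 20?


n_drops = ⌊20/11⌋ = 1
lr = 0.1·0.1^1 = 0.1·0.1 = 0.01

0.01


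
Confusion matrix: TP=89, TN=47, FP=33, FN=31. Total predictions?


Total = TP + TN + FP + FN
= 89 + 47 + 33 + 31
= 200
(Predicted positive: 122, predicted negative: 78)

200


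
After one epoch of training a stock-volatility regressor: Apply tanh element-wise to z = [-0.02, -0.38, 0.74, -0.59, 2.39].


tanh(-0.02) = -0.02
tanh(-0.38) = -0.3627
tanh(0.74) = 0.6291
tanh(-0.59) = -0.5299
tanh(2.39) = 0.9833
result = [-0.02, -0.3627, 0.6291, -0.5299, 0.9833]

[-0.02, -0.3627, 0.6291, -0.5299, 0.9833]


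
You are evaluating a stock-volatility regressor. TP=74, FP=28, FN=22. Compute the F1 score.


Precision = 74/102 = 0.7255
Recall = 74/96 = 0.7708
F1 = 2·P·R/(P+R) = 2·TP/(2·TP+FP+FN) = 148/(148+28+22) = 148/198 = 0.7475

0.7475


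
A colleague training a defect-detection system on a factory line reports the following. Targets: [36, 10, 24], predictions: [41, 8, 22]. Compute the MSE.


Squared errors: (36-41)²=25, (10-8)²=4, (24-22)²=4
Sum = 33
MSE = 33/3 = 11

11


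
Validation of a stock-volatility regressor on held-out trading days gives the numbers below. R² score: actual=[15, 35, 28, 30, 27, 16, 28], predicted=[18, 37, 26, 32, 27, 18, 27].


ȳ = 25.5714
SS_res = Σ(y-ŷ)² = 26
SS_tot = Σ(y-ȳ)² = 325.71
R² = 1 - SS_res/SS_tot = 1 - 0.0798 = 0.9202

0.9202


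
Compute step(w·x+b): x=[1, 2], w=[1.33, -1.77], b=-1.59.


z = (1)·(1.33) + (2)·(-1.77) - 1.59
  = -3.8
step(z) = 0 (z<0)

0


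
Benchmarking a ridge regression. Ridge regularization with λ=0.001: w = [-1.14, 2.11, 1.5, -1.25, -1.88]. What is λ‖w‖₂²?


‖w‖₂² = (-1.14)² + (2.11)² + (1.5)² + (-1.25)² + (-1.88)²
     = 1.2996 + 4.4521 + 2.25 + 1.5625 + 3.5344
     = 13.0986
λ·‖w‖₂² = 0.001·13.0986 = 0.013099

0.013099


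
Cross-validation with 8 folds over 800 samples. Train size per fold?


Fold size = 800/8 = 100
Training per fold = 800 - 100 = 700

700


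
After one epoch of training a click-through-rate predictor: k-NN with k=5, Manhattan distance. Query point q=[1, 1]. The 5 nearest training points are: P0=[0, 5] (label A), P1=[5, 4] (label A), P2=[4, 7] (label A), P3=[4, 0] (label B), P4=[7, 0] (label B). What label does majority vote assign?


d(q,P0) = 5  (label A)
d(q,P1) = 7  (label A)
d(q,P2) = 9  (label A)
d(q,P3) = 4  (label B)
d(q,P4) = 7  (label B)
Votes: A=3, B=2
Majority → A

A


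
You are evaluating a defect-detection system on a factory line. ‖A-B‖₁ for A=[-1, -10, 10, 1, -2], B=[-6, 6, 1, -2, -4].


d = |-1+ 6| + |-10-6| + |10-1| + |1+ 2| + |-2+ 4|
  = 5 + 16 + 9 + 3 + 2
  = 35

35


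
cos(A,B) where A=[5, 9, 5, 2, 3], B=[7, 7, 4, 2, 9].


A·B = 5·7 + 9·7 + 5·4 + 2·2 + 3·9 = 149
‖A‖ = √144 = 12, ‖B‖ = √199 = 14.1067
cos = 149/(√144·√199) = 149/√28656 = 0.8802

0.8802


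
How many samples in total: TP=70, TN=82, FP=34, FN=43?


Total = TP + TN + FP + FN
= 70 + 82 + 34 + 43
= 229
(Predicted positive: 104, predicted negative: 125)

229


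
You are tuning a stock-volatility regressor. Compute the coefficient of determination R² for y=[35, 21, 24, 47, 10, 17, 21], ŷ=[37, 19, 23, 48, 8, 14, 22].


ȳ = 25
SS_res = Σ(y-ŷ)² = 24
SS_tot = Σ(y-ȳ)² = 906
R² = 1 - SS_res/SS_tot = 1 - 0.0265 = 0.9735

0.9735


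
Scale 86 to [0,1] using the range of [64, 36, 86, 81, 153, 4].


min=4, max=153
(86-4)/(153-4) = 82/149 = 0.5503

0.5503


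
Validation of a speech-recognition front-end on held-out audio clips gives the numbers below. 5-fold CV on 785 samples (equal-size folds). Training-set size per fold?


Fold size = 785/5 = 157
Training per fold = 785 - 157 = 628

628


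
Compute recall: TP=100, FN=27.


Recall = TP/(TP+FN)
= 100/(100+27)
= 100/127 = 78.74%

78.74%


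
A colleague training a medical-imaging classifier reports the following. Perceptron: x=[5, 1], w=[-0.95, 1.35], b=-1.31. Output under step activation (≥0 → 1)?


z = (5)·(-0.95) + (1)·(1.35) - 1.31
  = -4.71
step(z) = 0 (z<0)

0


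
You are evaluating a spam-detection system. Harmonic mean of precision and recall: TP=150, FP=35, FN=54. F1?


Precision = 150/185 = 0.8108
Recall = 150/204 = 0.7353
F1 = 2·P·R/(P+R) = 2·TP/(2·TP+FP+FN) = 300/(300+35+54) = 300/389 = 0.7712

0.7712


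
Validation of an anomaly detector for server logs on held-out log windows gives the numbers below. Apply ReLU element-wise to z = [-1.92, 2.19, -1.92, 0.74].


ReLU(-1.92) = max(0, -1.92) = 0.0
ReLU(2.19) = max(0, 2.19) = 2.19
ReLU(-1.92) = max(0, -1.92) = 0.0
ReLU(0.74) = max(0, 0.74) = 0.74
result = [0.0, 2.19, 0.0, 0.74]

[0.0, 2.19, 0.0, 0.74]


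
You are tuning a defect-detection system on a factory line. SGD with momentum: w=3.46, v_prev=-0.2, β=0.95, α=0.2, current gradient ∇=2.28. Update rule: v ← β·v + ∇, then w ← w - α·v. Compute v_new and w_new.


v_new = 0.95·-0.2 + 2.28 = -0.19 + 2.28 = 2.09
w_new = 3.46 - 0.2·2.09 = 3.46 - 0.418 = 3.042

v_new=2.09, w_new=3.042


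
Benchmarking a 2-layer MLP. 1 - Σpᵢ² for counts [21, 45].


Probabilities: [21/66, 45/66] ≈ [0.3182, 0.6818]
Σpᵢ² = (441 + 2025)/66² = 2466/4356
Gini = 1 - Σpᵢ² = 1 - 2466/4356 = 0.4339

0.4339


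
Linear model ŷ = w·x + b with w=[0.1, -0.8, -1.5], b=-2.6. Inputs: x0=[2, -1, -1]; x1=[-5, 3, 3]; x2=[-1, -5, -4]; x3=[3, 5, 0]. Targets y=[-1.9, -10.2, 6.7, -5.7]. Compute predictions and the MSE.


ŷ0 = (0.1)·(2) + (-0.8)·(-1) + (-1.5)·(-1) - 2.6 = -0.1
ŷ1 = (0.1)·(-5) + (-0.8)·(3) + (-1.5)·(3) - 2.6 = -10.0
ŷ2 = (0.1)·(-1) + (-0.8)·(-5) + (-1.5)·(-4) - 2.6 = 7.3
ŷ3 = (0.1)·(3) + (-0.8)·(5) + (-1.5)·(0) - 2.6 = -6.3
errors² = [3.24, 0.04, 0.36, 0.36]
MSE = 4.0000/4 = 1.0

1.0


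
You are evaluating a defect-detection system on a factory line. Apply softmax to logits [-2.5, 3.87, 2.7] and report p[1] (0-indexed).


Exponentials: e^-2.5=0.0821, e^3.87=47.9424, e^2.7=14.8797
Sum = 62.9042
Softmax = [0.0013, 0.7621, 0.2365]
p[1] = 47.9424/62.9042 = 0.7621

0.7621


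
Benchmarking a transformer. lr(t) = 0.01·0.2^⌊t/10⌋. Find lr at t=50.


n_drops = ⌊50/10⌋ = 5
lr = 0.01·0.2^5 = 0.01·0.00032 = 0.0000032

0.0000032


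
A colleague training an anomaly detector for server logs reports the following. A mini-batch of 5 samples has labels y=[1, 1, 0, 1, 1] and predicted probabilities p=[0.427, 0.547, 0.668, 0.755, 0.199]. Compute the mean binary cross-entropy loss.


L[0] = -ln(0.427) = 0.851
L[1] = -ln(0.547) = 0.6033
L[2] = -ln(1-0.668) = -ln(0.332) = 1.1026
L[3] = -ln(0.755) = 0.281
L[4] = -ln(0.199) = 1.6145
mean = (0.851 + 0.6033 + 1.1026 + 0.281 + 1.6145)/5 = 0.8905

0.8905


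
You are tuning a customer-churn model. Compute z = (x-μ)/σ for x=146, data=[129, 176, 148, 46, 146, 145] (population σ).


μ = 131.6667, σ = 40.7458
z = (146 - 131.6667)/40.7458 = 0.3518

0.3518


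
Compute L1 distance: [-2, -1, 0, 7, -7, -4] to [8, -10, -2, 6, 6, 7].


d = |-2-8| + |-1+ 10| + |0+ 2| + |7-6| + |-7-6| + |-4-7|
  = 10 + 9 + 2 + 1 + 13 + 11
  = 46

46


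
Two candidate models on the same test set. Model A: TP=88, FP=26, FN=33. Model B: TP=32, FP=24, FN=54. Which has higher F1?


Model A: P=88/114=0.7719, R=88/121=0.7273, F1=2PR/(P+R)=2TP/(2TP+FP+FN)=176/235=0.7489
Model B: P=32/56=0.5714, R=32/86=0.3721, F1=2PR/(P+R)=2TP/(2TP+FP+FN)=64/142=0.4507
0.7489 > 0.4507 → Model A

Model A


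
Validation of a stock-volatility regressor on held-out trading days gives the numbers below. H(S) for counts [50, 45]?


Probabilities: [50/95, 45/95] ≈ [0.5263, 0.4737]
H = -((50/95)·log₂(50/95) + (45/95)·log₂(45/95))
  = 0.998 bits

0.998 bits


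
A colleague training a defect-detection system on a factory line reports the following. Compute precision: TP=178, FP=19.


Precision = TP/(TP+FP)
= 178/(178+19)
= 178/197 = 90.36%

90.36%


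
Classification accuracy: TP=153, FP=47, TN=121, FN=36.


Accuracy = (TP+TN)/(TP+TN+FP+FN)
= (153+121)/(357)
= 274/357 = 76.75%

76.75%


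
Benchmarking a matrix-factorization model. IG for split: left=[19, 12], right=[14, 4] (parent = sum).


Parent = [33, 16], H_parent = 0.9113
H_left = 0.9629 (n=31), H_right = 0.7642 (n=18)
H_children = (31/49)·0.9629 + (18/49)·0.7642 = 0.8899
IG = 0.9113 - 0.8899 = 0.0214

0.0214


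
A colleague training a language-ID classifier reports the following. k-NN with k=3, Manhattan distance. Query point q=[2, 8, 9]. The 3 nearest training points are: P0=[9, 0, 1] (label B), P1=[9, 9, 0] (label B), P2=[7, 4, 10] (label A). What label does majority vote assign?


d(q,P0) = 23  (label B)
d(q,P1) = 17  (label B)
d(q,P2) = 10  (label A)
Votes: A=1, B=2
Majority → B

B


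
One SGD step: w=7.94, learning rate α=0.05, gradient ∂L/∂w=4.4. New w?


w_new = w - α·∇
= 7.94 - 0.05·4.4
= 7.94 - 0.22
= 7.72

7.72


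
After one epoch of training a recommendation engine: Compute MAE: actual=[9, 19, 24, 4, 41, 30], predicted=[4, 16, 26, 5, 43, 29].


Absolute errors: |9-4|=5, |19-16|=3, |24-26|=2, |4-5|=1, |41-43|=2, |30-29|=1
Sum = 14
MAE = 14/6 = 7/3

7/3


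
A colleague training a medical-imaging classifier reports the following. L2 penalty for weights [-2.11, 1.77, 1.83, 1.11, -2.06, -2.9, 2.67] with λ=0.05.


‖w‖₂² = (-2.11)² + (1.77)² + (1.83)² + (1.11)² + (-2.06)² + (-2.9)² + (2.67)²
     = 4.4521 + 3.1329 + 3.3489 + 1.2321 + 4.2436 + 8.41 + 7.1289
     = 31.9485
λ·‖w‖₂² = 0.05·31.9485 = 1.597425

1.597425


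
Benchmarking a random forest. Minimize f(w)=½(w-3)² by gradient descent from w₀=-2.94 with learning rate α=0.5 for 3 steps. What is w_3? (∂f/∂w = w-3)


step 1: grad = -2.94-3 = -5.94; w = -2.94 - 0.5·(-5.94) = 0.03
step 2: grad = 0.03-3 = -2.97; w = 0.03 - 0.5·(-2.97) = 1.515
step 3: grad = 1.515-3 = -1.485; w = 1.515 - 0.5·(-1.485) = 2.2575

2.2575


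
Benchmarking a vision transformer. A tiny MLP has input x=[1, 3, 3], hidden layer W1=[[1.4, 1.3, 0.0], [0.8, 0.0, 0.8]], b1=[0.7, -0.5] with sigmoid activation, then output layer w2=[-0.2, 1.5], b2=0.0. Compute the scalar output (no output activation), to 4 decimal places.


z1[0] = (1.4)·(1) + (1.3)·(3) + (0.0)·(3) + 0.7 = 6.0
z1[1] = (0.8)·(1) + (0.0)·(3) + (0.8)·(3) - 0.5 = 2.7
h = sigmoid(z1) = [0.9975, 0.937]
output = (-0.2)·(0.9975) + (1.5)·(0.937) + 0.0 = 1.206

1.206


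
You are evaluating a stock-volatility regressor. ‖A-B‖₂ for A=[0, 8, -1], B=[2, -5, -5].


d = √((0-2)² + (8+ 5)² + (-1+ 5)²)
  = √(4 + 169 + 16)
  = √189 = 13.7477

13.7477


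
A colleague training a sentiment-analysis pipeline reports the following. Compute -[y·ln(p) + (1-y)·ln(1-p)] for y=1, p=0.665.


BCE = -[y·ln(p) + (1-y)·ln(1-p)]
= -1·ln(0.665) - 0
= -ln(0.665) = 0.408

0.408


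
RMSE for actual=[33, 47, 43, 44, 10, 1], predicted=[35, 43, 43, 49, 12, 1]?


MSE = 49/6 = 8.1667
RMSE = √(49/6) = 2.8577

2.8577


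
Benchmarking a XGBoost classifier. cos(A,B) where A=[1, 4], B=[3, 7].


A·B = 1·3 + 4·7 = 31
‖A‖ = √17 = 4.1231, ‖B‖ = √58 = 7.6158
cos = 31/(√17·√58) = 31/√986 = 0.9872

0.9872


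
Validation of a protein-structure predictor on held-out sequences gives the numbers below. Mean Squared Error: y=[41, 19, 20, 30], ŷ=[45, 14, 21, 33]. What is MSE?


Squared errors: (41-45)²=16, (19-14)²=25, (20-21)²=1, (30-33)²=9
Sum = 51
MSE = 51/4 = 51/4

51/4


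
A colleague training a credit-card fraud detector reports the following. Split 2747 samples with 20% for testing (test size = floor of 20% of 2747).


Test = ⌊2747·20/100⌋ = 549
Train = 2747 - 549 = 2198

Train: 2198, Test: 549


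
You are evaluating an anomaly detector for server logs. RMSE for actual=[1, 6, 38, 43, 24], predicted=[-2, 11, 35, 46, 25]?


MSE = 53/5 = 10.6
RMSE = √(53/5) = 3.2558

3.2558


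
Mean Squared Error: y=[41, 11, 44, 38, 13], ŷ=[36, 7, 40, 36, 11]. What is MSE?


Squared errors: (41-36)²=25, (11-7)²=16, (44-40)²=16, (38-36)²=4, (13-11)²=4
Sum = 65
MSE = 65/5 = 13

13


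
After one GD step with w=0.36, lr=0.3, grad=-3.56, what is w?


w_new = w - α·∇
= 0.36 - 0.3·-3.56
= 0.36 + 1.068
= 1.428

1.428


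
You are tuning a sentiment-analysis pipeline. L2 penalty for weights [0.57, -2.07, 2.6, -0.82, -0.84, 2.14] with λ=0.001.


‖w‖₂² = (0.57)² + (-2.07)² + (2.6)² + (-0.82)² + (-0.84)² + (2.14)²
     = 0.3249 + 4.2849 + 6.76 + 0.6724 + 0.7056 + 4.5796
     = 17.3274
λ·‖w‖₂² = 0.001·17.3274 = 0.017327

0.017327


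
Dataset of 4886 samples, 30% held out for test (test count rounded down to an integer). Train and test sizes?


Test = ⌊4886·30/100⌋ = 1465
Train = 4886 - 1465 = 3421

Train: 3421, Test: 1465


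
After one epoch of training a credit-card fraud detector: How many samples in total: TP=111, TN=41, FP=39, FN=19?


Total = TP + TN + FP + FN
= 111 + 41 + 39 + 19
= 210
(Predicted positive: 150, predicted negative: 60)

210


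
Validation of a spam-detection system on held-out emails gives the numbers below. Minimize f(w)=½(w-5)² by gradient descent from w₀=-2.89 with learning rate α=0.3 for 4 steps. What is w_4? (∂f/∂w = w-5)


step 1: grad = -2.89-5 = -7.89; w = -2.89 - 0.3·(-7.89) = -0.523
step 2: grad = -0.523-5 = -5.523; w = -0.523 - 0.3·(-5.523) = 1.1339
step 3: grad = 1.1339-5 = -3.8661; w = 1.1339 - 0.3·(-3.8661) = 2.29373
step 4: grad = 2.29373-5 = -2.70627; w = 2.29373 - 0.3·(-2.70627) = 3.105611

3.105611


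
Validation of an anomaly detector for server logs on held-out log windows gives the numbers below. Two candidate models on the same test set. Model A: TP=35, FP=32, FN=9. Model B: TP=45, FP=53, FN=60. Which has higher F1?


Model A: P=35/67=0.5224, R=35/44=0.7955, F1=2PR/(P+R)=2TP/(2TP+FP+FN)=70/111=0.6306
Model B: P=45/98=0.4592, R=45/105=0.4286, F1=2PR/(P+R)=2TP/(2TP+FP+FN)=90/203=0.4433
0.6306 > 0.4433 → Model A

Model A


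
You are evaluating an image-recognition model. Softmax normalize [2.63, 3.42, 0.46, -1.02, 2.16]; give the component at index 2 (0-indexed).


Exponentials: e^2.63=13.8738, e^3.42=30.5694, e^0.46=1.5841, e^-1.02=0.3606, e^2.16=8.6711
Sum = 55.059
Softmax = [0.252, 0.5552, 0.0288, 0.0065, 0.1575]
p[2] = 1.5841/55.059 = 0.0288

0.0288


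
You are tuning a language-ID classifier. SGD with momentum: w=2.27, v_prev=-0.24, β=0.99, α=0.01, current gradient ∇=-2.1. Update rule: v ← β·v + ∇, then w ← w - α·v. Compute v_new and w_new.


v_new = 0.99·-0.24 - 2.1 = -0.2376 - 2.1 = -2.3376
w_new = 2.27 - 0.01·-2.3376 = 2.27 + 0.023376 = 2.293376

v_new=-2.3376, w_new=2.293376


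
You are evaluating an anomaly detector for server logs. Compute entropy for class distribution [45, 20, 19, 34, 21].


Probabilities: [45/139, 20/139, 19/139, 34/139, 21/139] ≈ [0.3237, 0.1439, 0.1367, 0.2446, 0.1511]
H = -((45/139)·log₂(45/139) + (20/139)·log₂(20/139) + (19/139)·log₂(19/139) + (34/139)·log₂(34/139) + (21/139)·log₂(21/139))
  = 2.2305 bits

2.2305 bits


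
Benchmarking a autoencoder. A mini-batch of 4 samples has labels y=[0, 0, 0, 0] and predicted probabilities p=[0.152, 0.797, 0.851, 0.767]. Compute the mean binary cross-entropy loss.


L[0] = -ln(1-0.152) = -ln(0.848) = 0.1649
L[1] = -ln(1-0.797) = -ln(0.203) = 1.5945
L[2] = -ln(1-0.851) = -ln(0.149) = 1.9038
L[3] = -ln(1-0.767) = -ln(0.233) = 1.4567
mean = (0.1649 + 1.5945 + 1.9038 + 1.4567)/4 = 1.28

1.28


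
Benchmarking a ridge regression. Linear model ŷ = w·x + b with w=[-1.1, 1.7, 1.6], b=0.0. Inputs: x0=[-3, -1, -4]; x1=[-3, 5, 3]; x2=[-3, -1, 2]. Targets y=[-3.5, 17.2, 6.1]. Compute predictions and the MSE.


ŷ0 = (-1.1)·(-3) + (1.7)·(-1) + (1.6)·(-4) + 0.0 = -4.8
ŷ1 = (-1.1)·(-3) + (1.7)·(5) + (1.6)·(3) + 0.0 = 16.6
ŷ2 = (-1.1)·(-3) + (1.7)·(-1) + (1.6)·(2) + 0.0 = 4.8
errors² = [1.69, 0.36, 1.69]
MSE = 3.7400/3 = 1.2467

1.2467


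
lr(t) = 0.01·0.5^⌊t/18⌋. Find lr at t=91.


n_drops = ⌊91/18⌋ = 5
lr = 0.01·0.5^5 = 0.01·0.03125 = 0.0003125

0.0003125


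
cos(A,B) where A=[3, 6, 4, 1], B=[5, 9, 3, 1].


A·B = 3·5 + 6·9 + 4·3 + 1·1 = 82
‖A‖ = √62 = 7.874, ‖B‖ = √116 = 10.7703
cos = 82/(√62·√116) = 82/√7192 = 0.9669

0.9669


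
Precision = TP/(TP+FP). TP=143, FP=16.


Precision = TP/(TP+FP)
= 143/(143+16)
= 143/159 = 89.94%

89.94%


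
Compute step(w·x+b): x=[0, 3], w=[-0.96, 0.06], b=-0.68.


z = (0)·(-0.96) + (3)·(0.06) - 0.68
  = -0.5
step(z) = 0 (z<0)

0


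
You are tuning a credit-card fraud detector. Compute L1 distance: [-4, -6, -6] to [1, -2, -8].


d = |-4-1| + |-6+ 2| + |-6+ 8|
  = 5 + 4 + 2
  = 11

11


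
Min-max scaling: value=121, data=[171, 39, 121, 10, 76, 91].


min=10, max=171
(121-10)/(171-10) = 111/161 = 0.6894

0.6894


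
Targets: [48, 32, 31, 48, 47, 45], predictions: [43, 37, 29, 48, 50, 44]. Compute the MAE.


Absolute errors: |48-43|=5, |32-37|=5, |31-29|=2, |48-48|=0, |47-50|=3, |45-44|=1
Sum = 16
MAE = 16/6 = 8/3

8/3


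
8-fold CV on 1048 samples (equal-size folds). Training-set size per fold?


Fold size = 1048/8 = 131
Training per fold = 1048 - 131 = 917

917


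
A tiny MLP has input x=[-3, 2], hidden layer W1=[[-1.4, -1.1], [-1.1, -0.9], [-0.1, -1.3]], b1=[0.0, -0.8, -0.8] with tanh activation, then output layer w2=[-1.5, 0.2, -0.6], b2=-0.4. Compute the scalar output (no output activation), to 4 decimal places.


z1[0] = (-1.4)·(-3) + (-1.1)·(2) + 0.0 = 2.0
z1[1] = (-1.1)·(-3) + (-0.9)·(2) - 0.8 = 0.7
z1[2] = (-0.1)·(-3) + (-1.3)·(2) - 0.8 = -3.1
h = tanh(z1) = [0.964, 0.6044, -0.9959]
output = (-1.5)·(0.964) + (0.2)·(0.6044) + (-0.6)·(-0.9959) - 0.4 = -1.1276

-1.1276


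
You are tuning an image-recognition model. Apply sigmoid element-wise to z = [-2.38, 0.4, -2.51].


σ(-2.38) = 1/(1+e^2.38) = 0.0847
σ(0.4) = 1/(1+e^-0.4) = 0.5987
σ(-2.51) = 1/(1+e^2.51) = 0.0752
result = [0.0847, 0.5987, 0.0752]

[0.0847, 0.5987, 0.0752]


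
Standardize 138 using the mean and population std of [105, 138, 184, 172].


μ = 149.75, σ = 30.8575
z = (138 - 149.75)/30.8575 = -0.3808

-0.3808


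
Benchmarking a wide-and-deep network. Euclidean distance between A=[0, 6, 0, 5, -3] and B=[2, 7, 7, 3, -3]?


d = √((0-2)² + (6-7)² + (0-7)² + (5-3)² + (-3+ 3)²)
  = √(4 + 1 + 49 + 4 + 0)
  = √58 = 7.6158

7.6158


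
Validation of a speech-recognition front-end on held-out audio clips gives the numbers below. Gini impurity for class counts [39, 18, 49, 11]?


Probabilities: [39/117, 18/117, 49/117, 11/117] ≈ [0.3333, 0.1538, 0.4188, 0.094]
Σpᵢ² = (1521 + 324 + 2401 + 121)/117² = 4367/13689
Gini = 1 - Σpᵢ² = 1 - 4367/13689 = 0.681

0.681


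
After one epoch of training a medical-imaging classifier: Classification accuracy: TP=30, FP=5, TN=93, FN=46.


Accuracy = (TP+TN)/(TP+TN+FP+FN)
= (30+93)/(174)
= 123/174 = 70.69%

70.69%


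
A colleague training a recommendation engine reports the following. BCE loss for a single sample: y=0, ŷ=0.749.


BCE = -[y·ln(p) + (1-y)·ln(1-p)]
= -0 - 1·ln(1-0.749)
= -ln(0.251) = 1.3823

1.3823


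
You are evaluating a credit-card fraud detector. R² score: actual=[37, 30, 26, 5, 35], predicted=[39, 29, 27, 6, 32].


ȳ = 26.6
SS_res = Σ(y-ŷ)² = 16
SS_tot = Σ(y-ȳ)² = 657.2
R² = 1 - SS_res/SS_tot = 1 - 0.0243 = 0.9757

0.9757


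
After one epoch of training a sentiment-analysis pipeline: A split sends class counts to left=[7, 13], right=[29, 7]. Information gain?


Parent = [36, 20], H_parent = 0.9403
H_left = 0.9341 (n=20), H_right = 0.7107 (n=36)
H_children = (20/56)·0.9341 + (36/56)·0.7107 = 0.7905
IG = 0.9403 - 0.7905 = 0.1498

0.1498


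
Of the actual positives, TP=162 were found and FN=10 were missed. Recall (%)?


Recall = TP/(TP+FN)
= 162/(162+10)
= 162/172 = 94.19%

94.19%


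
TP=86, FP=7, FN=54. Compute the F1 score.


Precision = 86/93 = 0.9247
Recall = 86/140 = 0.6143
F1 = 2·P·R/(P+R) = 2·TP/(2·TP+FP+FN) = 172/(172+7+54) = 172/233 = 0.7382

0.7382


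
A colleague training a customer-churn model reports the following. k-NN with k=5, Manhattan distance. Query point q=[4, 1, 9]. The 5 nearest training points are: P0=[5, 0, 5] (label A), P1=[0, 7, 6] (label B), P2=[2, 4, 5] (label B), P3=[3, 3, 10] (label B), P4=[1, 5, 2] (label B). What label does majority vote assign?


d(q,P0) = 6  (label A)
d(q,P1) = 13  (label B)
d(q,P2) = 9  (label B)
d(q,P3) = 4  (label B)
d(q,P4) = 14  (label B)
Votes: A=1, B=4
Majority → B

B


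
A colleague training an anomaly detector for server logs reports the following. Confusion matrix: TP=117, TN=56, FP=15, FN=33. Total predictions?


Total = TP + TN + FP + FN
= 117 + 56 + 15 + 33
= 221
(Predicted positive: 132, predicted negative: 89)

221


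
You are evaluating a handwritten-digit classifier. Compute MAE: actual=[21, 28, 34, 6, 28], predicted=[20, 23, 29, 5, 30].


Absolute errors: |21-20|=1, |28-23|=5, |34-29|=5, |6-5|=1, |28-30|=2
Sum = 14
MAE = 14/5 = 14/5

14/5


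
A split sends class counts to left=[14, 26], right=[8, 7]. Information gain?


Parent = [22, 33], H_parent = 0.971
H_left = 0.9341 (n=40), H_right = 0.9968 (n=15)
H_children = (40/55)·0.9341 + (15/55)·0.9968 = 0.9512
IG = 0.971 - 0.9512 = 0.0198

0.0198


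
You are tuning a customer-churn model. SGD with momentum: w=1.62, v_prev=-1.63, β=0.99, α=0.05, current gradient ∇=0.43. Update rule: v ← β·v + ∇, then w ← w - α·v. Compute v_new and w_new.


v_new = 0.99·-1.63 + 0.43 = -1.6137 + 0.43 = -1.1837
w_new = 1.62 - 0.05·-1.1837 = 1.62 + 0.059185 = 1.679185

v_new=-1.1837, w_new=1.679185


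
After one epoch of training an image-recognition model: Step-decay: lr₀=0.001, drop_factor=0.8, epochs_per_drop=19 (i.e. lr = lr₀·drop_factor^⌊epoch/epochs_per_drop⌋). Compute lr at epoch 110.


n_drops = ⌊110/19⌋ = 5
lr = 0.001·0.8^5 = 0.001·0.32768 = 0.00032768

0.00032768


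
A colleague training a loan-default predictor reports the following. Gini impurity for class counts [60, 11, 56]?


Probabilities: [60/127, 11/127, 56/127] ≈ [0.4724, 0.0866, 0.4409]
Σpᵢ² = (3600 + 121 + 3136)/127² = 6857/16129
Gini = 1 - Σpᵢ² = 1 - 6857/16129 = 0.5749

0.5749


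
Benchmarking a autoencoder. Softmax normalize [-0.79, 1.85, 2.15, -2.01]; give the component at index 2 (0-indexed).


Exponentials: e^-0.79=0.4538, e^1.85=6.3598, e^2.15=8.5849, e^-2.01=0.134
Sum = 15.5325
Softmax = [0.0292, 0.4095, 0.5527, 0.0086]
p[2] = 8.5849/15.5325 = 0.5527

0.5527


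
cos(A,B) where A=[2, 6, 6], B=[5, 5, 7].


A·B = 2·5 + 6·5 + 6·7 = 82
‖A‖ = √76 = 8.7178, ‖B‖ = √99 = 9.9499
cos = 82/(√76·√99) = 82/√7524 = 0.9453

0.9453


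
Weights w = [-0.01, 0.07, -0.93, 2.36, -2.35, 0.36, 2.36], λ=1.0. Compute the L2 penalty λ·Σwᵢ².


‖w‖₂² = (-0.01)² + (0.07)² + (-0.93)² + (2.36)² + (-2.35)² + (0.36)² + (2.36)²
     = 0.0001 + 0.0049 + 0.8649 + 5.5696 + 5.5225 + 0.1296 + 5.5696
     = 17.6612
λ·‖w‖₂² = 1.0·17.6612 = 17.6612

17.6612


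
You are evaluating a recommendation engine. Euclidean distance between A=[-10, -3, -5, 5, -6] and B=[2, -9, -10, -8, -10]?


d = √((-10-2)² + (-3+ 9)² + (-5+ 10)² + (5+ 8)² + (-6+ 10)²)
  = √(144 + 36 + 25 + 169 + 16)
  = √390 = 19.7484

19.7484


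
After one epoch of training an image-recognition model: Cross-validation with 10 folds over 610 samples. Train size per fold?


Fold size = 610/10 = 61
Training per fold = 610 - 61 = 549

549


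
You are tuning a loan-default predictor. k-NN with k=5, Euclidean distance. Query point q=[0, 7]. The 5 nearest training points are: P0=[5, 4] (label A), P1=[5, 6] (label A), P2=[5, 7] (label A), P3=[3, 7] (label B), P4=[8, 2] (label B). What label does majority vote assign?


d(q,P0) = 5.831  (label A)
d(q,P1) = 5.099  (label A)
d(q,P2) = 5.0  (label A)
d(q,P3) = 3.0  (label B)
d(q,P4) = 9.434  (label B)
Votes: A=3, B=2
Majority → A

A


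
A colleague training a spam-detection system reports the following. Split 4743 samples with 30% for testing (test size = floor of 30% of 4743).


Test = ⌊4743·30/100⌋ = 1422
Train = 4743 - 1422 = 3321

Train: 3321, Test: 1422


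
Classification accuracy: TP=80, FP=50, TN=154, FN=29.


Accuracy = (TP+TN)/(TP+TN+FP+FN)
= (80+154)/(313)
= 234/313 = 74.76%

74.76%


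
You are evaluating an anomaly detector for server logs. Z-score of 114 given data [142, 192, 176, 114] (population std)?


μ = 156, σ = 30.2324
z = (114 - 156)/30.2324 = -1.3892

-1.3892


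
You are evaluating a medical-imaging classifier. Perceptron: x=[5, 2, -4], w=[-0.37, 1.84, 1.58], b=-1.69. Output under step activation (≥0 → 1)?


z = (5)·(-0.37) + (2)·(1.84) + (-4)·(1.58) - 1.69
  = -6.18
step(z) = 0 (z<0)

0


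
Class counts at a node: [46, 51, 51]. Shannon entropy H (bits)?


Probabilities: [46/148, 51/148, 51/148] ≈ [0.3108, 0.3446, 0.3446]
H = -((46/148)·log₂(46/148) + (51/148)·log₂(51/148) + (51/148)·log₂(51/148))
  = 1.5833 bits

1.5833 bits


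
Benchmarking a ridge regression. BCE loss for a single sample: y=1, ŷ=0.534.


BCE = -[y·ln(p) + (1-y)·ln(1-p)]
= -1·ln(0.534) - 0
= -ln(0.534) = 0.6274

0.6274


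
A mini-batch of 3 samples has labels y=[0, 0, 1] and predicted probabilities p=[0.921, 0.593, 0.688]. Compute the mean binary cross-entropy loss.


L[0] = -ln(1-0.921) = -ln(0.079) = 2.5383
L[1] = -ln(1-0.593) = -ln(0.407) = 0.8989
L[2] = -ln(0.688) = 0.374
mean = (2.5383 + 0.8989 + 0.374)/3 = 1.2704

1.2704


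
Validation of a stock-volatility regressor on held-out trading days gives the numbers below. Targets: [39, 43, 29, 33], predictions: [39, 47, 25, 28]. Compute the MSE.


Squared errors: (39-39)²=0, (43-47)²=16, (29-25)²=16, (33-28)²=25
Sum = 57
MSE = 57/4 = 57/4

57/4


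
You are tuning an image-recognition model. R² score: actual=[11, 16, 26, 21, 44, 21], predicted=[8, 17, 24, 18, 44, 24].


ȳ = 23.1667
SS_res = Σ(y-ŷ)² = 32
SS_tot = Σ(y-ȳ)² = 650.83
R² = 1 - SS_res/SS_tot = 1 - 0.0492 = 0.9508

0.9508


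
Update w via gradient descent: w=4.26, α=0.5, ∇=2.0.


w_new = w - α·∇
= 4.26 - 0.5·2.0
= 4.26 - 1
= 3.26

3.26


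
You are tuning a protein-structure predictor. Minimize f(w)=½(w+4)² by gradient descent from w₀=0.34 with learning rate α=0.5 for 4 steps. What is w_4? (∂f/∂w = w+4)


step 1: grad = 0.34+4 = 4.34; w = 0.34 - 0.5·(4.34) = -1.83
step 2: grad = -1.83+4 = 2.17; w = -1.83 - 0.5·(2.17) = -2.915
step 3: grad = -2.915+4 = 1.085; w = -2.915 - 0.5·(1.085) = -3.4575
step 4: grad = -3.4575+4 = 0.5425; w = -3.4575 - 0.5·(0.5425) = -3.72875

-3.72875


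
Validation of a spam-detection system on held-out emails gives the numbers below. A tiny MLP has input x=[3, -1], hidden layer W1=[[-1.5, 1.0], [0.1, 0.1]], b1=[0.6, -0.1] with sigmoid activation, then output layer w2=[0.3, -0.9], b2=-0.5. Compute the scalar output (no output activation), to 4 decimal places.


z1[0] = (-1.5)·(3) + (1.0)·(-1) + 0.6 = -4.9
z1[1] = (0.1)·(3) + (0.1)·(-1) - 0.1 = 0.1
h = sigmoid(z1) = [0.0074, 0.525]
output = (0.3)·(0.0074) + (-0.9)·(0.525) - 0.5 = -0.9703

-0.9703


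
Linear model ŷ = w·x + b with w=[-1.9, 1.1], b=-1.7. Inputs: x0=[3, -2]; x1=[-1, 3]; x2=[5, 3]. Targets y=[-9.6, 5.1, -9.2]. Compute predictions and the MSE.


ŷ0 = (-1.9)·(3) + (1.1)·(-2) - 1.7 = -9.6
ŷ1 = (-1.9)·(-1) + (1.1)·(3) - 1.7 = 3.5
ŷ2 = (-1.9)·(5) + (1.1)·(3) - 1.7 = -7.9
errors² = [0.0, 2.56, 1.69]
MSE = 4.2500/3 = 1.4167

1.4167


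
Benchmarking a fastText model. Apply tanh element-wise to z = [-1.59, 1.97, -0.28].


tanh(-1.59) = -0.9201
tanh(1.97) = 0.9618
tanh(-0.28) = -0.2729
result = [-0.9201, 0.9618, -0.2729]

[-0.9201, 0.9618, -0.2729]


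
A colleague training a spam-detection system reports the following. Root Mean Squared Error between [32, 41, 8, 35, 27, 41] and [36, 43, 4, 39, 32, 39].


MSE = 81/6 = 13.5
RMSE = √(81/6) = 3.6742

3.6742


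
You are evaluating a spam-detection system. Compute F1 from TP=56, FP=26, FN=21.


Precision = 56/82 = 0.6829
Recall = 56/77 = 0.7273
F1 = 2·P·R/(P+R) = 2·TP/(2·TP+FP+FN) = 112/(112+26+21) = 112/159 = 0.7044

0.7044


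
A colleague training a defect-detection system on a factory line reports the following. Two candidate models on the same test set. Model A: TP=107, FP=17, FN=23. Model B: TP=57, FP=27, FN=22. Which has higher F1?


Model A: P=107/124=0.8629, R=107/130=0.8231, F1=2PR/(P+R)=2TP/(2TP+FP+FN)=214/254=0.8425
Model B: P=57/84=0.6786, R=57/79=0.7215, F1=2PR/(P+R)=2TP/(2TP+FP+FN)=114/163=0.6994
0.8425 > 0.6994 → Model A

Model A


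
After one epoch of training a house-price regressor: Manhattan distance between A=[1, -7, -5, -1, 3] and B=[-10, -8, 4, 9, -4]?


d = |1+ 10| + |-7+ 8| + |-5-4| + |-1-9| + |3+ 4|
  = 11 + 1 + 9 + 10 + 7
  = 38

38


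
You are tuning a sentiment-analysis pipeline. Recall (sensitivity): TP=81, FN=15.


Recall = TP/(TP+FN)
= 81/(81+15)
= 81/96 = 84.38%

84.38%


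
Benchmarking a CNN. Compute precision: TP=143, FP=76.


Precision = TP/(TP+FP)
= 143/(143+76)
= 143/219 = 65.3%

65.3%


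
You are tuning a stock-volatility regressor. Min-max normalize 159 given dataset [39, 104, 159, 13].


min=13, max=159
(159-13)/(159-13) = 146/146 = 1.0

1.0


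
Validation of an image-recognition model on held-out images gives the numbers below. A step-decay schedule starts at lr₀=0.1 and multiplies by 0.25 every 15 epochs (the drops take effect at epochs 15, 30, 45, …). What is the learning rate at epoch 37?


n_drops = ⌊37/15⌋ = 2
lr = 0.1·0.25^2 = 0.1·0.0625 = 0.00625

0.00625


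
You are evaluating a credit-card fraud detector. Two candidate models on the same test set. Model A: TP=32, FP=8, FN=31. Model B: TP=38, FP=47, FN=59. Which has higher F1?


Model A: P=32/40=0.8, R=32/63=0.5079, F1=2PR/(P+R)=2TP/(2TP+FP+FN)=64/103=0.6214
Model B: P=38/85=0.4471, R=38/97=0.3918, F1=2PR/(P+R)=2TP/(2TP+FP+FN)=76/182=0.4176
0.6214 > 0.4176 → Model A

Model A


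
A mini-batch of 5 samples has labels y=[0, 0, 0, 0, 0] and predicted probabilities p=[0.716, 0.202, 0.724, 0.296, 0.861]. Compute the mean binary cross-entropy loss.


L[0] = -ln(1-0.716) = -ln(0.284) = 1.2588
L[1] = -ln(1-0.202) = -ln(0.798) = 0.2256
L[2] = -ln(1-0.724) = -ln(0.276) = 1.2874
L[3] = -ln(1-0.296) = -ln(0.704) = 0.351
L[4] = -ln(1-0.861) = -ln(0.139) = 1.9733
mean = (1.2588 + 0.2256 + 1.2874 + 0.351 + 1.9733)/5 = 1.0192

1.0192


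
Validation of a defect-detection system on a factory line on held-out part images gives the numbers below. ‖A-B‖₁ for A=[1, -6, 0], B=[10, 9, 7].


d = |1-10| + |-6-9| + |0-7|
  = 9 + 15 + 7
  = 31

31


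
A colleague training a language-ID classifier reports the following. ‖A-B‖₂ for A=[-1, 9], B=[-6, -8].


d = √((-1+ 6)² + (9+ 8)²)
  = √(25 + 289)
  = √314 = 17.72

17.72


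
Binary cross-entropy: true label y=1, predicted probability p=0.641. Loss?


BCE = -[y·ln(p) + (1-y)·ln(1-p)]
= -1·ln(0.641) - 0
= -ln(0.641) = 0.4447

0.4447


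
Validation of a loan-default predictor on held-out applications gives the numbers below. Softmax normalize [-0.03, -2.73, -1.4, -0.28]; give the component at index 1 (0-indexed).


Exponentials: e^-0.03=0.9704, e^-2.73=0.0652, e^-1.4=0.2466, e^-0.28=0.7558
Sum = 2.038
Softmax = [0.4762, 0.032, 0.121, 0.3708]
p[1] = 0.0652/2.038 = 0.032

0.032


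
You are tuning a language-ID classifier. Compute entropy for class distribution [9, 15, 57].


Probabilities: [9/81, 15/81, 57/81] ≈ [0.1111, 0.1852, 0.7037]
H = -((9/81)·log₂(9/81) + (15/81)·log₂(15/81) + (57/81)·log₂(57/81))
  = 1.1595 bits

1.1595 bits
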